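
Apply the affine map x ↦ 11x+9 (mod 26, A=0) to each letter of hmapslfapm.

h(7): 11·7+9=86≡8 → i
m(12): 11·12+9=141≡11 → l
a(0): 11·0+9=9 → j
p(15): 11·15+9=174≡18 → s
s(18): 11·18+9=207≡25 → z
l(11): 11·11+9=130≡0 → a
f(5): 11·5+9=64≡12 → m
a(0): 11·0+9=9 → j
p(15): 11·15+9=174≡18 → s
m(12): 11·12+9=141≡11 → l

iljszamjsl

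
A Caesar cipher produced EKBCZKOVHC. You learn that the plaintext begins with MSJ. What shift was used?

From the crib: E(4)−M(12)=-8≡18, so the shift is 18.

18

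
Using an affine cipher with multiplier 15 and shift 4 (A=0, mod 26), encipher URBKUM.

U(20): 15·20+4=304≡18 → S
R(17): 15·17+4=259≡25 → Z
B(1): 15·1+4=19 → T
K(10): 15·10+4=154≡24 → Y
U(20): 15·20+4=304≡18 → S
M(12): 15·12+4=184≡2 → C

SZTYSC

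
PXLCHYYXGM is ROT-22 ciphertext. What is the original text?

P(15): 15−22=-7≡19 → T
X(23): 23−22=1 → B
L(11): 11−22=-11≡15 → P
C(2): 2−22=-20≡6 → G
H(7): 7−22=-15≡11 → L
Y(24): 24−22=2 → C
Y(24): 24−22=2 → C
X(23): 23−22=1 → B
G(6): 6−22=-16≡10 → K
M(12): 12−22=-10≡16 → Q

TBPGLCCBKQ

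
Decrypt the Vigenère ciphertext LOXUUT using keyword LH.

Repeat the key across the ciphertext: LHLHLH
L(11)−L(11): 0 → A
O(14)−H(7): 7 → H
X(23)−L(11): 12 → M
U(20)−H(7): 13 → N
U(20)−L(11): 9 → J
T(19)−H(7): 12 → M

AHMNJM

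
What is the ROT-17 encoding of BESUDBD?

B(1): 1+17=18 → S
E(4): 4+17=21 → V
S(18): 18+17=35≡9 → J
U(20): 20+17=37≡11 → L
D(3): 3+17=20 → U
B(1): 1+17=18 → S
D(3): 3+17=20 → U

SVJLUSU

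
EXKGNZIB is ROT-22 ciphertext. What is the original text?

E(4): 4−22=-18≡8 → I
X(23): 23−22=1 → B
K(10): 10−22=-12≡14 → O
G(6): 6−22=-16≡10 → K
N(13): 13−22=-9≡17 → R
Z(25): 25−22=3 → D
I(8): 8−22=-14≡12 → M
B(1): 1−22=-21≡5 → F

IBOKRDMF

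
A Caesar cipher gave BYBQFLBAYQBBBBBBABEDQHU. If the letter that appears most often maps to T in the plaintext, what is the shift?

The most frequent ciphertext letter is B (appears 10 times).
B is position 1; T is position 19.
Shift = -18≡8.

8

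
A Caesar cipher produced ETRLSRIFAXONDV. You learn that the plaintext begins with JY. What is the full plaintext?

JYWQXWNKFCTSIA

From the crib: E(4)−J(9)=-5≡21, so the shift is 21.
Subtract 21 from each ciphertext letter:
E(4): 4−21=-17≡9 → J
T(19): 19−21=-2≡24 → Y
R(17): 17−21=-4≡22 → W
L(11): 11−21=-10≡16 → Q
S(18): 18−21=-3≡23 → X
R(17): 17−21=-4≡22 → W
I(8): 8−21=-13≡13 → N
F(5): 5−21=-16≡10 → K
A(0): 0−21=-21≡5 → F
X(23): 23−21=2 → C
O(14): 14−21=-7≡19 → T
N(13): 13−21=-8≡18 → S
D(3): 3−21=-18≡8 → I
V(21): 21−21=0 → A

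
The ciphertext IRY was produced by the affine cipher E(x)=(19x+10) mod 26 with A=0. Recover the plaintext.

The inverse of 19 mod 26 is 11, since 19·11=209≡1. Apply D(y)=11·(y−10) mod 26:
I(8): 11·(8−10)=-22≡4 → E
R(17): 11·(17−10)=77≡25 → Z
Y(24): 11·(24−10)=154≡24 → Y

EZY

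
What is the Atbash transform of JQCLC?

J(9) → Q(16)
Q(16) → J(9)
C(2) → X(23)
L(11) → O(14)
C(2) → X(23)

QJXOX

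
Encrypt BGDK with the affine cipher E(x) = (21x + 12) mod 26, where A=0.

HIXO

B(1): 21·1+12=33≡7 → H
G(6): 21·6+12=138≡8 → I
D(3): 21·3+12=75≡23 → X
K(10): 21·10+12=222≡14 → O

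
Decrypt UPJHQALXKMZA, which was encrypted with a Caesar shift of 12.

IDXVEOZLYANO

U(20): 20−12=8 → I
P(15): 15−12=3 → D
J(9): 9−12=-3≡23 → X
H(7): 7−12=-5≡21 → V
Q(16): 16−12=4 → E
A(0): 0−12=-12≡14 → O
L(11): 11−12=-1≡25 → Z
X(23): 23−12=11 → L
K(10): 10−12=-2≡24 → Y
M(12): 12−12=0 → A
Z(25): 25−12=13 → N
A(0): 0−12=-12≡14 → O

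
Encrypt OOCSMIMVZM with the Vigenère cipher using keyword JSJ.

Repeat the key across the message: JSJJSJJSJJ
O(14)+J(9): 23 → X
O(14)+S(18): 32≡6 → G
C(2)+J(9): 11 → L
S(18)+J(9): 27≡1 → B
M(12)+S(18): 30≡4 → E
I(8)+J(9): 17 → R
M(12)+J(9): 21 → V
V(21)+S(18): 39≡13 → N
Z(25)+J(9): 34≡8 → I
M(12)+J(9): 21 → V

XGLBERVNIV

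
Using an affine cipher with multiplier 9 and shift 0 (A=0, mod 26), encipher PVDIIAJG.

P(15): 9·15+0=135≡5 → F
V(21): 9·21+0=189≡7 → H
D(3): 9·3+0=27≡1 → B
I(8): 9·8+0=72≡20 → U
I(8): 9·8+0=72≡20 → U
A(0): 9·0+0=0 → A
J(9): 9·9+0=81≡3 → D
G(6): 9·6+0=54≡2 → C

FHBUUADC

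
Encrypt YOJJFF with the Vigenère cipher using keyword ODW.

MRFXIB

Repeat the key across the message: ODWODW
Y(24)+O(14): 38≡12 → M
O(14)+D(3): 17 → R
J(9)+W(22): 31≡5 → F
J(9)+O(14): 23 → X
F(5)+D(3): 8 → I
F(5)+W(22): 27≡1 → B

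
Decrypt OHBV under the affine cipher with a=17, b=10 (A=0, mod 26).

OJBT

The inverse of 17 mod 26 is 23, since 17·23=391≡1. Apply D(y)=23·(y−10) mod 26:
O(14): 23·(14−10)=92≡14 → O
H(7): 23·(7−10)=-69≡9 → J
B(1): 23·(1−10)=-207≡1 → B
V(21): 23·(21−10)=253≡19 → T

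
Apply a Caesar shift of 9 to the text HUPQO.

QDYZX

H(7): 7+9=16 → Q
U(20): 20+9=29≡3 → D
P(15): 15+9=24 → Y
Q(16): 16+9=25 → Z
O(14): 14+9=23 → X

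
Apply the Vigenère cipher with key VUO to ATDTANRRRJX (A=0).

Repeat the key across the message: VUOVUOVUOVU
A(0)+V(21): 21 → V
T(19)+U(20): 39≡13 → N
D(3)+O(14): 17 → R
T(19)+V(21): 40≡14 → O
A(0)+U(20): 20 → U
N(13)+O(14): 27≡1 → B
R(17)+V(21): 38≡12 → M
R(17)+U(20): 37≡11 → L
R(17)+O(14): 31≡5 → F
J(9)+V(21): 30≡4 → E
X(23)+U(20): 43≡17 → R

VNROUBMLFER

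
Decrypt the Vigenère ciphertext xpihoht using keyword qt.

Repeat the key across the ciphertext: qtqtqtq
x(23)−q(16): 7 → h
p(15)−t(19): -4≡22 → w
i(8)−q(16): -8≡18 → s
h(7)−t(19): -12≡14 → o
o(14)−q(16): -2≡24 → y
h(7)−t(19): -12≡14 → o
t(19)−q(16): 3 → d

hwsoyod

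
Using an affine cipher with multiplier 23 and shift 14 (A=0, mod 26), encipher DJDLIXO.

FNFHQXY

D(3): 23·3+14=83≡5 → F
J(9): 23·9+14=221≡13 → N
D(3): 23·3+14=83≡5 → F
L(11): 23·11+14=267≡7 → H
I(8): 23·8+14=198≡16 → Q
X(23): 23·23+14=543≡23 → X
O(14): 23·14+14=336≡24 → Y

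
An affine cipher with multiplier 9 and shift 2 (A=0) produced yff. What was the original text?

The inverse of 9 mod 26 is 3, since 9·3=27≡1. Apply D(y)=3·(y−2) mod 26:
y(24): 3·(24−2)=66≡14 → o
f(5): 3·(5−2)=9 → j
f(5): 3·(5−2)=9 → j

ojj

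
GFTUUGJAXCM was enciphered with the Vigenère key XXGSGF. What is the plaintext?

Repeat the key across the ciphertext: XXGSGFXXGSG
G(6)−X(23): -17≡9 → J
F(5)−X(23): -18≡8 → I
T(19)−G(6): 13 → N
U(20)−S(18): 2 → C
U(20)−G(6): 14 → O
G(6)−F(5): 1 → B
J(9)−X(23): -14≡12 → M
A(0)−X(23): -23≡3 → D
X(23)−G(6): 17 → R
C(2)−S(18): -16≡10 → K
M(12)−G(6): 6 → G

JINCOBMDRKG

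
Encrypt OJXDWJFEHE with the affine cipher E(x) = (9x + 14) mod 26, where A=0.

O(14): 9·14+14=140≡10 → K
J(9): 9·9+14=95≡17 → R
X(23): 9·23+14=221≡13 → N
D(3): 9·3+14=41≡15 → P
W(22): 9·22+14=212≡4 → E
J(9): 9·9+14=95≡17 → R
F(5): 9·5+14=59≡7 → H
E(4): 9·4+14=50≡24 → Y
H(7): 9·7+14=77≡25 → Z
E(4): 9·4+14=50≡24 → Y

KRNPERHYZY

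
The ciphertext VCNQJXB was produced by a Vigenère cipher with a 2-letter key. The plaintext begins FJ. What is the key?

Subtract each crib letter from the matching ciphertext letter (mod 26):
V(21)−F(5)=16 → Q
C(2)−J(9)=-7≡19 → T

QT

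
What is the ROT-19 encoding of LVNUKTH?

L(11): 11+19=30≡4 → E
V(21): 21+19=40≡14 → O
N(13): 13+19=32≡6 → G
U(20): 20+19=39≡13 → N
K(10): 10+19=29≡3 → D
T(19): 19+19=38≡12 → M
H(7): 7+19=26≡0 → A

EOGNDMA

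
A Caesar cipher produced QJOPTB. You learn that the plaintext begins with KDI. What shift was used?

6

From the crib: Q(16)−K(10)=6, so the shift is 6.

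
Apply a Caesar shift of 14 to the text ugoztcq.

u(20): 20+14=34≡8 → i
g(6): 6+14=20 → u
o(14): 14+14=28≡2 → c
z(25): 25+14=39≡13 → n
t(19): 19+14=33≡7 → h
c(2): 2+14=16 → q
q(16): 16+14=30≡4 → e

iucnhqe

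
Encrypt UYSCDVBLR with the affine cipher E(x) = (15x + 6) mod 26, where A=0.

U(20): 15·20+6=306≡20 → U
Y(24): 15·24+6=366≡2 → C
S(18): 15·18+6=276≡16 → Q
C(2): 15·2+6=36≡10 → K
D(3): 15·3+6=51≡25 → Z
V(21): 15·21+6=321≡9 → J
B(1): 15·1+6=21 → V
L(11): 15·11+6=171≡15 → P
R(17): 15·17+6=261≡1 → B

UCQKZJVPB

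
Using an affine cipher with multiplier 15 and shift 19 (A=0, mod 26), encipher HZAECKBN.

UETBXNIG

H(7): 15·7+19=124≡20 → U
Z(25): 15·25+19=394≡4 → E
A(0): 15·0+19=19 → T
E(4): 15·4+19=79≡1 → B
C(2): 15·2+19=49≡23 → X
K(10): 15·10+19=169≡13 → N
B(1): 15·1+19=34≡8 → I
N(13): 15·13+19=214≡6 → G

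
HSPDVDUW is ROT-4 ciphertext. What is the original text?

H(7): 7−4=3 → D
S(18): 18−4=14 → O
P(15): 15−4=11 → L
D(3): 3−4=-1≡25 → Z
V(21): 21−4=17 → R
D(3): 3−4=-1≡25 → Z
U(20): 20−4=16 → Q
W(22): 22−4=18 → S

DOLZRZQS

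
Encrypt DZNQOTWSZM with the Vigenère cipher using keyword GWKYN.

JVXOBZSCXZ

Repeat the key across the message: GWKYNGWKYN
D(3)+G(6): 9 → J
Z(25)+W(22): 47≡21 → V
N(13)+K(10): 23 → X
Q(16)+Y(24): 40≡14 → O
O(14)+N(13): 27≡1 → B
T(19)+G(6): 25 → Z
W(22)+W(22): 44≡18 → S
S(18)+K(10): 28≡2 → C
Z(25)+Y(24): 49≡23 → X
M(12)+N(13): 25 → Z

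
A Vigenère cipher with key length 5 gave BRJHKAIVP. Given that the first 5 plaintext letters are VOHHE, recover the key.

GDCAG

Subtract each crib letter from the matching ciphertext letter (mod 26):
B(1)−V(21)=-20≡6 → G
R(17)−O(14)=3 → D
J(9)−H(7)=2 → C
H(7)−H(7)=0 → A
K(10)−E(4)=6 → G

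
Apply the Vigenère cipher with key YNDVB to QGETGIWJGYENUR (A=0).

OTHOHGJMBZCAXM

Repeat the key across the message: YNDVBYNDVBYNDV
Q(16)+Y(24): 40≡14 → O
G(6)+N(13): 19 → T
E(4)+D(3): 7 → H
T(19)+V(21): 40≡14 → O
G(6)+B(1): 7 → H
I(8)+Y(24): 32≡6 → G
W(22)+N(13): 35≡9 → J
J(9)+D(3): 12 → M
G(6)+V(21): 27≡1 → B
Y(24)+B(1): 25 → Z
E(4)+Y(24): 28≡2 → C
N(13)+N(13): 26≡0 → A
U(20)+D(3): 23 → X
R(17)+V(21): 38≡12 → M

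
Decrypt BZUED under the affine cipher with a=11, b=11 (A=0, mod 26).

SGPXE

The inverse of 11 mod 26 is 19, since 11·19=209≡1. Apply D(y)=19·(y−11) mod 26:
B(1): 19·(1−11)=-190≡18 → S
Z(25): 19·(25−11)=266≡6 → G
U(20): 19·(20−11)=171≡15 → P
E(4): 19·(4−11)=-133≡23 → X
D(3): 19·(3−11)=-152≡4 → E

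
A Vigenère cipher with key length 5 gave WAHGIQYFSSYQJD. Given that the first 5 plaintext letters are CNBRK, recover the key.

UNGPY

Subtract each crib letter from the matching ciphertext letter (mod 26):
W(22)−C(2)=20 → U
A(0)−N(13)=-13≡13 → N
H(7)−B(1)=6 → G
G(6)−R(17)=-11≡15 → P
I(8)−K(10)=-2≡24 → Y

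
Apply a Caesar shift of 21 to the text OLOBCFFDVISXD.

O(14): 14+21=35≡9 → J
L(11): 11+21=32≡6 → G
O(14): 14+21=35≡9 → J
B(1): 1+21=22 → W
C(2): 2+21=23 → X
F(5): 5+21=26≡0 → A
F(5): 5+21=26≡0 → A
D(3): 3+21=24 → Y
V(21): 21+21=42≡16 → Q
I(8): 8+21=29≡3 → D
S(18): 18+21=39≡13 → N
X(23): 23+21=44≡18 → S
D(3): 3+21=24 → Y

JGJWXAAYQDNSY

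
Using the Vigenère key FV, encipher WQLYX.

Repeat the key across the message: FVFVF
W(22)+F(5): 27≡1 → B
Q(16)+V(21): 37≡11 → L
L(11)+F(5): 16 → Q
Y(24)+V(21): 45≡19 → T
X(23)+F(5): 28≡2 → C

BLQTC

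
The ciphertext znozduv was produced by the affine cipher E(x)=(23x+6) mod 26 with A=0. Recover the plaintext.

The inverse of 23 mod 26 is 17, since 23·17=391≡1. Apply D(y)=17·(y−6) mod 26:
z(25): 17·(25−6)=323≡11 → l
n(13): 17·(13−6)=119≡15 → p
o(14): 17·(14−6)=136≡6 → g
z(25): 17·(25−6)=323≡11 → l
d(3): 17·(3−6)=-51≡1 → b
u(20): 17·(20−6)=238≡4 → e
v(21): 17·(21−6)=255≡21 → v

lpglbev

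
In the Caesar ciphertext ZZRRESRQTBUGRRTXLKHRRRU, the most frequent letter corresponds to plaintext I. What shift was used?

The most frequent ciphertext letter is R (appears 8 times).
R is position 17; I is position 8.
Shift = 9.

9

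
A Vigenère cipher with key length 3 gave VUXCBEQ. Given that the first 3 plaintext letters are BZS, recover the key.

UVF

Subtract each crib letter from the matching ciphertext letter (mod 26):
V(21)−B(1)=20 → U
U(20)−Z(25)=-5≡21 → V
X(23)−S(18)=5 → F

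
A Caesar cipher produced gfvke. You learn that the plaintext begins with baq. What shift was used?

From the crib: g(6)−b(1)=5, so the shift is 5.

5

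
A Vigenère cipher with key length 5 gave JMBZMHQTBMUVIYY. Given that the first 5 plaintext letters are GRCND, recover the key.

Subtract each crib letter from the matching ciphertext letter (mod 26):
J(9)−G(6)=3 → D
M(12)−R(17)=-5≡21 → V
B(1)−C(2)=-1≡25 → Z
Z(25)−N(13)=12 → M
M(12)−D(3)=9 → J

DVZMJ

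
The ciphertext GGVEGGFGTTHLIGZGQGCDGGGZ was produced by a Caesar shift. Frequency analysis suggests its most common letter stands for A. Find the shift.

6

The most frequent ciphertext letter is G (appears 11 times).
G is position 6; A is position 0.
Shift = 6.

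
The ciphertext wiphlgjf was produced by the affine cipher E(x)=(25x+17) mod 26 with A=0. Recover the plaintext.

vjckglim

The inverse of 25 mod 26 is 25, since 25·25=625≡1. Apply D(y)=25·(y−17) mod 26:
w(22): 25·(22−17)=125≡21 → v
i(8): 25·(8−17)=-225≡9 → j
p(15): 25·(15−17)=-50≡2 → c
h(7): 25·(7−17)=-250≡10 → k
l(11): 25·(11−17)=-150≡6 → g
g(6): 25·(6−17)=-275≡11 → l
j(9): 25·(9−17)=-200≡8 → i
f(5): 25·(5−17)=-300≡12 → m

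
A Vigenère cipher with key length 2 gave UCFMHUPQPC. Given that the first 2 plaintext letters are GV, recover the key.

OH

Subtract each crib letter from the matching ciphertext letter (mod 26):
U(20)−G(6)=14 → O
C(2)−V(21)=-19≡7 → H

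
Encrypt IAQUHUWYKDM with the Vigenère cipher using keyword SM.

Repeat the key across the message: SMSMSMSMSMS
I(8)+S(18): 26≡0 → A
A(0)+M(12): 12 → M
Q(16)+S(18): 34≡8 → I
U(20)+M(12): 32≡6 → G
H(7)+S(18): 25 → Z
U(20)+M(12): 32≡6 → G
W(22)+S(18): 40≡14 → O
Y(24)+M(12): 36≡10 → K
K(10)+S(18): 28≡2 → C
D(3)+M(12): 15 → P
M(12)+S(18): 30≡4 → E

AMIGZGOKCPE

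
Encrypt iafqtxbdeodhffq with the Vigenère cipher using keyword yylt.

Repeat the key across the message: yyltyyltyyltyyl
i(8)+y(24): 32≡6 → g
a(0)+y(24): 24 → y
f(5)+l(11): 16 → q
q(16)+t(19): 35≡9 → j
t(19)+y(24): 43≡17 → r
x(23)+y(24): 47≡21 → v
b(1)+l(11): 12 → m
d(3)+t(19): 22 → w
e(4)+y(24): 28≡2 → c
o(14)+y(24): 38≡12 → m
d(3)+l(11): 14 → o
h(7)+t(19): 26≡0 → a
f(5)+y(24): 29≡3 → d
f(5)+y(24): 29≡3 → d
q(16)+l(11): 27≡1 → b

gyqjrvmwcmoaddb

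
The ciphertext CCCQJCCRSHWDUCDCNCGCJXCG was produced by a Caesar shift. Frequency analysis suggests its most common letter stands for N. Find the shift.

The most frequent ciphertext letter is C (appears 10 times).
C is position 2; N is position 13.
Shift = -11≡15.

15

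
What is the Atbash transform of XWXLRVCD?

CDCOIEXW

X(23) → C(2)
W(22) → D(3)
X(23) → C(2)
L(11) → O(14)
R(17) → I(8)
V(21) → E(4)
C(2) → X(23)
D(3) → W(22)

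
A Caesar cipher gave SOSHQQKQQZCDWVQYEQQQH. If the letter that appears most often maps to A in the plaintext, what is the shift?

16

The most frequent ciphertext letter is Q (appears 8 times).
Q is position 16; A is position 0.
Shift = 16.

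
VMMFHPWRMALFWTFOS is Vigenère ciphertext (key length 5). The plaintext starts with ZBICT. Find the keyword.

Subtract each crib letter from the matching ciphertext letter (mod 26):
V(21)−Z(25)=-4≡22 → W
M(12)−B(1)=11 → L
M(12)−I(8)=4 → E
F(5)−C(2)=3 → D
H(7)−T(19)=-12≡14 → O

WLEDO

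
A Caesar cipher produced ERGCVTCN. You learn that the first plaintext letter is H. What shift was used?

From the crib: E(4)−H(7)=-3≡23, so the shift is 23.

23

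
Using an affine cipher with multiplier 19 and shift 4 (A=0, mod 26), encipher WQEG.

GWCO

W(22): 19·22+4=422≡6 → G
Q(16): 19·16+4=308≡22 → W
E(4): 19·4+4=80≡2 → C
G(6): 19·6+4=118≡14 → O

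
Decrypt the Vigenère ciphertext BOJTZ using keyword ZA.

COKTA

Repeat the key across the ciphertext: ZAZAZ
B(1)−Z(25): -24≡2 → C
O(14)−A(0): 14 → O
J(9)−Z(25): -16≡10 → K
T(19)−A(0): 19 → T
Z(25)−Z(25): 0 → A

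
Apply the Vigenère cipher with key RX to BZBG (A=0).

SWSD

Repeat the key across the message: RXRX
B(1)+R(17): 18 → S
Z(25)+X(23): 48≡22 → W
B(1)+R(17): 18 → S
G(6)+X(23): 29≡3 → D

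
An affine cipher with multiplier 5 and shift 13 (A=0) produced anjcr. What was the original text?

naudg

The inverse of 5 mod 26 is 21, since 5·21=105≡1. Apply D(y)=21·(y−13) mod 26:
a(0): 21·(0−13)=-273≡13 → n
n(13): 21·(13−13)=0 → a
j(9): 21·(9−13)=-84≡20 → u
c(2): 21·(2−13)=-231≡3 → d
r(17): 21·(17−13)=84≡6 → g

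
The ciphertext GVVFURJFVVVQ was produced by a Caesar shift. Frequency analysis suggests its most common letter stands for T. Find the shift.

The most frequent ciphertext letter is V (appears 5 times).
V is position 21; T is position 19.
Shift = 2.

2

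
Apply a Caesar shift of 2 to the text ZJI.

BLK

Z(25): 25+2=27≡1 → B
J(9): 9+2=11 → L
I(8): 8+2=10 → K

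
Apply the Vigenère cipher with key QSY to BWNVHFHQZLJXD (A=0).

ROLLZDXIXBBVT

Repeat the key across the message: QSYQSYQSYQSYQ
B(1)+Q(16): 17 → R
W(22)+S(18): 40≡14 → O
N(13)+Y(24): 37≡11 → L
V(21)+Q(16): 37≡11 → L
H(7)+S(18): 25 → Z
F(5)+Y(24): 29≡3 → D
H(7)+Q(16): 23 → X
Q(16)+S(18): 34≡8 → I
Z(25)+Y(24): 49≡23 → X
L(11)+Q(16): 27≡1 → B
J(9)+S(18): 27≡1 → B
X(23)+Y(24): 47≡21 → V
D(3)+Q(16): 19 → T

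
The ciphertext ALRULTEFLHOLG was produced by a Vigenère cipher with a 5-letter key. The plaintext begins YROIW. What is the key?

CUDMP

Subtract each crib letter from the matching ciphertext letter (mod 26):
A(0)−Y(24)=-24≡2 → C
L(11)−R(17)=-6≡20 → U
R(17)−O(14)=3 → D
U(20)−I(8)=12 → M
L(11)−W(22)=-11≡15 → P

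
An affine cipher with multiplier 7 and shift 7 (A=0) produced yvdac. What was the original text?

vcszd

The inverse of 7 mod 26 is 15, since 7·15=105≡1. Apply D(y)=15·(y−7) mod 26:
y(24): 15·(24−7)=255≡21 → v
v(21): 15·(21−7)=210≡2 → c
d(3): 15·(3−7)=-60≡18 → s
a(0): 15·(0−7)=-105≡25 → z
c(2): 15·(2−7)=-75≡3 → d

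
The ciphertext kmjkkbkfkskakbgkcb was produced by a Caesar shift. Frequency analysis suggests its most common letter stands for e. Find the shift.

6

The most frequent ciphertext letter is k (appears 8 times).
k is position 10; e is position 4.
Shift = 6.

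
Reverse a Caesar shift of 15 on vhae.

gslp

v(21): 21−15=6 → g
h(7): 7−15=-8≡18 → s
a(0): 0−15=-15≡11 → l
e(4): 4−15=-11≡15 → p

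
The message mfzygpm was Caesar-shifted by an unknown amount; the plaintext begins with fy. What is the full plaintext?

fysrzif

From the crib: m(12)−f(5)=7, so the shift is 7.
Subtract 7 from each ciphertext letter:
m(12): 12−7=5 → f
f(5): 5−7=-2≡24 → y
z(25): 25−7=18 → s
y(24): 24−7=17 → r
g(6): 6−7=-1≡25 → z
p(15): 15−7=8 → i
m(12): 12−7=5 → f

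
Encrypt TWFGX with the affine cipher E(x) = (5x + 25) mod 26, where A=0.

T(19): 5·19+25=120≡16 → Q
W(22): 5·22+25=135≡5 → F
F(5): 5·5+25=50≡24 → Y
G(6): 5·6+25=55≡3 → D
X(23): 5·23+25=140≡10 → K

QFYDK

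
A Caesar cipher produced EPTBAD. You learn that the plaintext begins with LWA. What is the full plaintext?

LWAIHK

From the crib: E(4)−L(11)=-7≡19, so the shift is 19.
Subtract 19 from each ciphertext letter:
E(4): 4−19=-15≡11 → L
P(15): 15−19=-4≡22 → W
T(19): 19−19=0 → A
B(1): 1−19=-18≡8 → I
A(0): 0−19=-19≡7 → H
D(3): 3−19=-16≡10 → K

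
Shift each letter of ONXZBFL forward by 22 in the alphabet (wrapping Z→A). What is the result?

O(14): 14+22=36≡10 → K
N(13): 13+22=35≡9 → J
X(23): 23+22=45≡19 → T
Z(25): 25+22=47≡21 → V
B(1): 1+22=23 → X
F(5): 5+22=27≡1 → B
L(11): 11+22=33≡7 → H

KJTVXBH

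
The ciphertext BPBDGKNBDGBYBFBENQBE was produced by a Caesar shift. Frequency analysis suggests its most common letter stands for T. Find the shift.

The most frequent ciphertext letter is B (appears 7 times).
B is position 1; T is position 19.
Shift = -18≡8.

8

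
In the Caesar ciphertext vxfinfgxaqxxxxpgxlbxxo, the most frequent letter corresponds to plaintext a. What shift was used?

The most frequent ciphertext letter is x (appears 9 times).
x is position 23; a is position 0.
Shift = 23.

23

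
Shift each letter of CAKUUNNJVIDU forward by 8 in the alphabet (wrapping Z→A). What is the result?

C(2): 2+8=10 → K
A(0): 0+8=8 → I
K(10): 10+8=18 → S
U(20): 20+8=28≡2 → C
U(20): 20+8=28≡2 → C
N(13): 13+8=21 → V
N(13): 13+8=21 → V
J(9): 9+8=17 → R
V(21): 21+8=29≡3 → D
I(8): 8+8=16 → Q
D(3): 3+8=11 → L
U(20): 20+8=28≡2 → C

KISCCVVRDQLC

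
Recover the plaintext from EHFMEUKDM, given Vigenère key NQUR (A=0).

RRLVREQMZ

Repeat the key across the ciphertext: NQURNQURN
E(4)−N(13): -9≡17 → R
H(7)−Q(16): -9≡17 → R
F(5)−U(20): -15≡11 → L
M(12)−R(17): -5≡21 → V
E(4)−N(13): -9≡17 → R
U(20)−Q(16): 4 → E
K(10)−U(20): -10≡16 → Q
D(3)−R(17): -14≡12 → M
M(12)−N(13): -1≡25 → Z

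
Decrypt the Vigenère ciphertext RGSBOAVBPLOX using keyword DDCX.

ODQELXTEMIMA

Repeat the key across the ciphertext: DDCXDDCXDDCX
R(17)−D(3): 14 → O
G(6)−D(3): 3 → D
S(18)−C(2): 16 → Q
B(1)−X(23): -22≡4 → E
O(14)−D(3): 11 → L
A(0)−D(3): -3≡23 → X
V(21)−C(2): 19 → T
B(1)−X(23): -22≡4 → E
P(15)−D(3): 12 → M
L(11)−D(3): 8 → I
O(14)−C(2): 12 → M
X(23)−X(23): 0 → A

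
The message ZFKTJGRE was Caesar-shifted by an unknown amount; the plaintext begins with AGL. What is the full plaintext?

AGLUKHSF

From the crib: Z(25)−A(0)=25, so the shift is 25.
Subtract 25 from each ciphertext letter:
Z(25): 25−25=0 → A
F(5): 5−25=-20≡6 → G
K(10): 10−25=-15≡11 → L
T(19): 19−25=-6≡20 → U
J(9): 9−25=-16≡10 → K
G(6): 6−25=-19≡7 → H
R(17): 17−25=-8≡18 → S
E(4): 4−25=-21≡5 → F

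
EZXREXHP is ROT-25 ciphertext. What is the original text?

FAYSFYIQ

E(4): 4−25=-21≡5 → F
Z(25): 25−25=0 → A
X(23): 23−25=-2≡24 → Y
R(17): 17−25=-8≡18 → S
E(4): 4−25=-21≡5 → F
X(23): 23−25=-2≡24 → Y
H(7): 7−25=-18≡8 → I
P(15): 15−25=-10≡16 → Q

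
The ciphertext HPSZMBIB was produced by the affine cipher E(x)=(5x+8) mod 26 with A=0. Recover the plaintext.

The inverse of 5 mod 26 is 21, since 5·21=105≡1. Apply D(y)=21·(y−8) mod 26:
H(7): 21·(7−8)=-21≡5 → F
P(15): 21·(15−8)=147≡17 → R
S(18): 21·(18−8)=210≡2 → C
Z(25): 21·(25−8)=357≡19 → T
M(12): 21·(12−8)=84≡6 → G
B(1): 21·(1−8)=-147≡9 → J
I(8): 21·(8−8)=0 → A
B(1): 21·(1−8)=-147≡9 → J

FRCTGJAJ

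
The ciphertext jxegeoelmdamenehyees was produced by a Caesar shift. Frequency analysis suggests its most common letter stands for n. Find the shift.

17

The most frequent ciphertext letter is e (appears 7 times).
e is position 4; n is position 13.
Shift = -9≡17.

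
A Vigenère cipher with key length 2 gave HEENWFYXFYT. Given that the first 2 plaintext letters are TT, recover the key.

Subtract each crib letter from the matching ciphertext letter (mod 26):
H(7)−T(19)=-12≡14 → O
E(4)−T(19)=-15≡11 → L

OL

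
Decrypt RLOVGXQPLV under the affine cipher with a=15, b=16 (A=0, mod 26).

The inverse of 15 mod 26 is 7, since 15·7=105≡1. Apply D(y)=7·(y−16) mod 26:
R(17): 7·(17−16)=7 → H
L(11): 7·(11−16)=-35≡17 → R
O(14): 7·(14−16)=-14≡12 → M
V(21): 7·(21−16)=35≡9 → J
G(6): 7·(6−16)=-70≡8 → I
X(23): 7·(23−16)=49≡23 → X
Q(16): 7·(16−16)=0 → A
P(15): 7·(15−16)=-7≡19 → T
L(11): 7·(11−16)=-35≡17 → R
V(21): 7·(21−16)=35≡9 → J

HRMJIXATRJ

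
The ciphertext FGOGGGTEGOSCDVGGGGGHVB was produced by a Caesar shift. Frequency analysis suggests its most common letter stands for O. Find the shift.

The most frequent ciphertext letter is G (appears 10 times).
G is position 6; O is position 14.
Shift = -8≡18.

18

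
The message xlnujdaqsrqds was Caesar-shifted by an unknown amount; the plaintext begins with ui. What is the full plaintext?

uikrgaxnponap

From the crib: x(23)−u(20)=3, so the shift is 3.
Subtract 3 from each ciphertext letter:
x(23): 23−3=20 → u
l(11): 11−3=8 → i
n(13): 13−3=10 → k
u(20): 20−3=17 → r
j(9): 9−3=6 → g
d(3): 3−3=0 → a
a(0): 0−3=-3≡23 → x
q(16): 16−3=13 → n
s(18): 18−3=15 → p
r(17): 17−3=14 → o
q(16): 16−3=13 → n
d(3): 3−3=0 → a
s(18): 18−3=15 → p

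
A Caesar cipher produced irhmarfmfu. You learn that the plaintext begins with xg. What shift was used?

11

From the crib: i(8)−x(23)=-15≡11, so the shift is 11.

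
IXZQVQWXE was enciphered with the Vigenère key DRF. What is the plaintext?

Repeat the key across the ciphertext: DRFDRFDRF
I(8)−D(3): 5 → F
X(23)−R(17): 6 → G
Z(25)−F(5): 20 → U
Q(16)−D(3): 13 → N
V(21)−R(17): 4 → E
Q(16)−F(5): 11 → L
W(22)−D(3): 19 → T
X(23)−R(17): 6 → G
E(4)−F(5): -1≡25 → Z

FGUNELTGZ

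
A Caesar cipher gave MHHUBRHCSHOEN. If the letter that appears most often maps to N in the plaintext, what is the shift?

20

The most frequent ciphertext letter is H (appears 4 times).
H is position 7; N is position 13.
Shift = -6≡20.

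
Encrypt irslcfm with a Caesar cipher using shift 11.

i(8): 8+11=19 → t
r(17): 17+11=28≡2 → c
s(18): 18+11=29≡3 → d
l(11): 11+11=22 → w
c(2): 2+11=13 → n
f(5): 5+11=16 → q
m(12): 12+11=23 → x

tcdwnqx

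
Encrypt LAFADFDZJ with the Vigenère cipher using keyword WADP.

Repeat the key across the message: WADPWADPW
L(11)+W(22): 33≡7 → H
A(0)+A(0): 0 → A
F(5)+D(3): 8 → I
A(0)+P(15): 15 → P
D(3)+W(22): 25 → Z
F(5)+A(0): 5 → F
D(3)+D(3): 6 → G
Z(25)+P(15): 40≡14 → O
J(9)+W(22): 31≡5 → F

HAIPZFGOF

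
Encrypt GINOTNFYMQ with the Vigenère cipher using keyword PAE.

Repeat the key across the message: PAEPAEPAEP
G(6)+P(15): 21 → V
I(8)+A(0): 8 → I
N(13)+E(4): 17 → R
O(14)+P(15): 29≡3 → D
T(19)+A(0): 19 → T
N(13)+E(4): 17 → R
F(5)+P(15): 20 → U
Y(24)+A(0): 24 → Y
M(12)+E(4): 16 → Q
Q(16)+P(15): 31≡5 → F

VIRDTRUYQF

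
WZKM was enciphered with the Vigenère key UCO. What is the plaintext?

CXWS

Repeat the key across the ciphertext: UCOU
W(22)−U(20): 2 → C
Z(25)−C(2): 23 → X
K(10)−O(14): -4≡22 → W
M(12)−U(20): -8≡18 → S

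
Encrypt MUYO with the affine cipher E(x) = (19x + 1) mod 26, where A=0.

M(12): 19·12+1=229≡21 → V
U(20): 19·20+1=381≡17 → R
Y(24): 19·24+1=457≡15 → P
O(14): 19·14+1=267≡7 → H

VRPH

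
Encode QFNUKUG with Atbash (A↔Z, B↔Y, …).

Q(16) → J(9)
F(5) → U(20)
N(13) → M(12)
U(20) → F(5)
K(10) → P(15)
U(20) → F(5)
G(6) → T(19)

JUMFPFT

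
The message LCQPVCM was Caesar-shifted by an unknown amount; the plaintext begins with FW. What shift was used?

From the crib: L(11)−F(5)=6, so the shift is 6.

6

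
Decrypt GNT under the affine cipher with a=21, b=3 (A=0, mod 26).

The inverse of 21 mod 26 is 5, since 21·5=105≡1. Apply D(y)=5·(y−3) mod 26:
G(6): 5·(6−3)=15 → P
N(13): 5·(13−3)=50≡24 → Y
T(19): 5·(19−3)=80≡2 → C

PYC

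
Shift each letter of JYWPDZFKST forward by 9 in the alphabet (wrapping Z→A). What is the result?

SHFYMIOTBC

J(9): 9+9=18 → S
Y(24): 24+9=33≡7 → H
W(22): 22+9=31≡5 → F
P(15): 15+9=24 → Y
D(3): 3+9=12 → M
Z(25): 25+9=34≡8 → I
F(5): 5+9=14 → O
K(10): 10+9=19 → T
S(18): 18+9=27≡1 → B
T(19): 19+9=28≡2 → C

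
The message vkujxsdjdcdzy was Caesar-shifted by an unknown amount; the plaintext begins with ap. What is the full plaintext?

apzocxioihied

From the crib: v(21)−a(0)=21, so the shift is 21.
Subtract 21 from each ciphertext letter:
v(21): 21−21=0 → a
k(10): 10−21=-11≡15 → p
u(20): 20−21=-1≡25 → z
j(9): 9−21=-12≡14 → o
x(23): 23−21=2 → c
s(18): 18−21=-3≡23 → x
d(3): 3−21=-18≡8 → i
j(9): 9−21=-12≡14 → o
d(3): 3−21=-18≡8 → i
c(2): 2−21=-19≡7 → h
d(3): 3−21=-18≡8 → i
z(25): 25−21=4 → e
y(24): 24−21=3 → d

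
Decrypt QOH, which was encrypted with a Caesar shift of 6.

KIB

Q(16): 16−6=10 → K
O(14): 14−6=8 → I
H(7): 7−6=1 → B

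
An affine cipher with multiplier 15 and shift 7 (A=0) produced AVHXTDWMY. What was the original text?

DUAIGYBJP

The inverse of 15 mod 26 is 7, since 15·7=105≡1. Apply D(y)=7·(y−7) mod 26:
A(0): 7·(0−7)=-49≡3 → D
V(21): 7·(21−7)=98≡20 → U
H(7): 7·(7−7)=0 → A
X(23): 7·(23−7)=112≡8 → I
T(19): 7·(19−7)=84≡6 → G
D(3): 7·(3−7)=-28≡24 → Y
W(22): 7·(22−7)=105≡1 → B
M(12): 7·(12−7)=35≡9 → J
Y(24): 7·(24−7)=119≡15 → P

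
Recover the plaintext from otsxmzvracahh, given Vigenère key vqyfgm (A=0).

Repeat the key across the ciphertext: vqyfgmvqyfgmv
o(14)−v(21): -7≡19 → t
t(19)−q(16): 3 → d
s(18)−y(24): -6≡20 → u
x(23)−f(5): 18 → s
m(12)−g(6): 6 → g
z(25)−m(12): 13 → n
v(21)−v(21): 0 → a
r(17)−q(16): 1 → b
a(0)−y(24): -24≡2 → c
c(2)−f(5): -3≡23 → x
a(0)−g(6): -6≡20 → u
h(7)−m(12): -5≡21 → v
h(7)−v(21): -14≡12 → m

tdusgnabcxuvm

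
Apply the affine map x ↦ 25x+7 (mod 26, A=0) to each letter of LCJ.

L(11): 25·11+7=282≡22 → W
C(2): 25·2+7=57≡5 → F
J(9): 25·9+7=232≡24 → Y

WFY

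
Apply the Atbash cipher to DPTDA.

WKGWZ

D(3) → W(22)
P(15) → K(10)
T(19) → G(6)
D(3) → W(22)
A(0) → Z(25)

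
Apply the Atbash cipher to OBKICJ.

LYPRXQ

O(14) → L(11)
B(1) → Y(24)
K(10) → P(15)
I(8) → R(17)
C(2) → X(23)
J(9) → Q(16)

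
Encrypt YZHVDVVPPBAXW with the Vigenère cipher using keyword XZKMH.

VYRHKSUZBIXWG

Repeat the key across the message: XZKMHXZKMHXZK
Y(24)+X(23): 47≡21 → V
Z(25)+Z(25): 50≡24 → Y
H(7)+K(10): 17 → R
V(21)+M(12): 33≡7 → H
D(3)+H(7): 10 → K
V(21)+X(23): 44≡18 → S
V(21)+Z(25): 46≡20 → U
P(15)+K(10): 25 → Z
P(15)+M(12): 27≡1 → B
B(1)+H(7): 8 → I
A(0)+X(23): 23 → X
X(23)+Z(25): 48≡22 → W
W(22)+K(10): 32≡6 → G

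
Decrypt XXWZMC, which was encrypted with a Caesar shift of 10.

NNMPCS

X(23): 23−10=13 → N
X(23): 23−10=13 → N
W(22): 22−10=12 → M
Z(25): 25−10=15 → P
M(12): 12−10=2 → C
C(2): 2−10=-8≡18 → S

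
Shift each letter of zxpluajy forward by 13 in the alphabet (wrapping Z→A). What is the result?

z(25): 25+13=38≡12 → m
x(23): 23+13=36≡10 → k
p(15): 15+13=28≡2 → c
l(11): 11+13=24 → y
u(20): 20+13=33≡7 → h
a(0): 0+13=13 → n
j(9): 9+13=22 → w
y(24): 24+13=37≡11 → l

mkcyhnwl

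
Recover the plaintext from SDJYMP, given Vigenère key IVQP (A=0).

KITJEU

Repeat the key across the ciphertext: IVQPIV
S(18)−I(8): 10 → K
D(3)−V(21): -18≡8 → I
J(9)−Q(16): -7≡19 → T
Y(24)−P(15): 9 → J
M(12)−I(8): 4 → E
P(15)−V(21): -6≡20 → U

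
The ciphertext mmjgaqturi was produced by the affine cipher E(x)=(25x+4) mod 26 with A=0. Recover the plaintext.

ssvyeolknw

The inverse of 25 mod 26 is 25, since 25·25=625≡1. Apply D(y)=25·(y−4) mod 26:
m(12): 25·(12−4)=200≡18 → s
m(12): 25·(12−4)=200≡18 → s
j(9): 25·(9−4)=125≡21 → v
g(6): 25·(6−4)=50≡24 → y
a(0): 25·(0−4)=-100≡4 → e
q(16): 25·(16−4)=300≡14 → o
t(19): 25·(19−4)=375≡11 → l
u(20): 25·(20−4)=400≡10 → k
r(17): 25·(17−4)=325≡13 → n
i(8): 25·(8−4)=100≡22 → w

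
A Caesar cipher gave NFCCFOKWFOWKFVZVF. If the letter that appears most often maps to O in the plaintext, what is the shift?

The most frequent ciphertext letter is F (appears 5 times).
F is position 5; O is position 14.
Shift = -9≡17.

17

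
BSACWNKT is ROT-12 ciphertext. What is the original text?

B(1): 1−12=-11≡15 → P
S(18): 18−12=6 → G
A(0): 0−12=-12≡14 → O
C(2): 2−12=-10≡16 → Q
W(22): 22−12=10 → K
N(13): 13−12=1 → B
K(10): 10−12=-2≡24 → Y
T(19): 19−12=7 → H

PGOQKBYH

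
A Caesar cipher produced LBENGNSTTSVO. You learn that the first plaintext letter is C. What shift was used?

9

From the crib: L(11)−C(2)=9, so the shift is 9.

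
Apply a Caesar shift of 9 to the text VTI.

V(21): 21+9=30≡4 → E
T(19): 19+9=28≡2 → C
I(8): 8+9=17 → R

ECR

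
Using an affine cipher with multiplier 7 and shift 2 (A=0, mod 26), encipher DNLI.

XPBG

D(3): 7·3+2=23 → X
N(13): 7·13+2=93≡15 → P
L(11): 7·11+2=79≡1 → B
I(8): 7·8+2=58≡6 → G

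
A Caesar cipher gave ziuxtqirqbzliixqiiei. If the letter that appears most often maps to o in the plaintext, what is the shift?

The most frequent ciphertext letter is i (appears 7 times).
i is position 8; o is position 14.
Shift = -6≡20.

20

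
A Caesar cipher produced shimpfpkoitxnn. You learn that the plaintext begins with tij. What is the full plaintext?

From the crib: s(18)−t(19)=-1≡25, so the shift is 25.
Subtract 25 from each ciphertext letter:
s(18): 18−25=-7≡19 → t
h(7): 7−25=-18≡8 → i
i(8): 8−25=-17≡9 → j
m(12): 12−25=-13≡13 → n
p(15): 15−25=-10≡16 → q
f(5): 5−25=-20≡6 → g
p(15): 15−25=-10≡16 → q
k(10): 10−25=-15≡11 → l
o(14): 14−25=-11≡15 → p
i(8): 8−25=-17≡9 → j
t(19): 19−25=-6≡20 → u
x(23): 23−25=-2≡24 → y
n(13): 13−25=-12≡14 → o
n(13): 13−25=-12≡14 → o

tijnqgqlpjuyoo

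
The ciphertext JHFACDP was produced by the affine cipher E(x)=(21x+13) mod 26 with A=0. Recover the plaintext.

GWMNXCK

The inverse of 21 mod 26 is 5, since 21·5=105≡1. Apply D(y)=5·(y−13) mod 26:
J(9): 5·(9−13)=-20≡6 → G
H(7): 5·(7−13)=-30≡22 → W
F(5): 5·(5−13)=-40≡12 → M
A(0): 5·(0−13)=-65≡13 → N
C(2): 5·(2−13)=-55≡23 → X
D(3): 5·(3−13)=-50≡2 → C
P(15): 5·(15−13)=10 → K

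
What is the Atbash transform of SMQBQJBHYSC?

HNJYJQYSBHX

S(18) → H(7)
M(12) → N(13)
Q(16) → J(9)
B(1) → Y(24)
Q(16) → J(9)
J(9) → Q(16)
B(1) → Y(24)
H(7) → S(18)
Y(24) → B(1)
S(18) → H(7)
C(2) → X(23)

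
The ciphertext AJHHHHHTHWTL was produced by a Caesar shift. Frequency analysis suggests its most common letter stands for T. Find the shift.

14

The most frequent ciphertext letter is H (appears 6 times).
H is position 7; T is position 19.
Shift = -12≡14.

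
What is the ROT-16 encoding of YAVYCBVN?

OQLOSRLD

Y(24): 24+16=40≡14 → O
A(0): 0+16=16 → Q
V(21): 21+16=37≡11 → L
Y(24): 24+16=40≡14 → O
C(2): 2+16=18 → S
B(1): 1+16=17 → R
V(21): 21+16=37≡11 → L
N(13): 13+16=29≡3 → D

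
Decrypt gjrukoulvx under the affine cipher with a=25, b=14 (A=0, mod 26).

The inverse of 25 mod 26 is 25, since 25·25=625≡1. Apply D(y)=25·(y−14) mod 26:
g(6): 25·(6−14)=-200≡8 → i
j(9): 25·(9−14)=-125≡5 → f
r(17): 25·(17−14)=75≡23 → x
u(20): 25·(20−14)=150≡20 → u
k(10): 25·(10−14)=-100≡4 → e
o(14): 25·(14−14)=0 → a
u(20): 25·(20−14)=150≡20 → u
l(11): 25·(11−14)=-75≡3 → d
v(21): 25·(21−14)=175≡19 → t
x(23): 25·(23−14)=225≡17 → r

ifxueaudtr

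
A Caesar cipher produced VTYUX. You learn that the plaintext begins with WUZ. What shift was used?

25

From the crib: V(21)−W(22)=-1≡25, so the shift is 25.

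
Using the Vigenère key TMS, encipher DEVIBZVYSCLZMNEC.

WQNBNROKKVXRFZWV

Repeat the key across the message: TMSTMSTMSTMSTMST
D(3)+T(19): 22 → W
E(4)+M(12): 16 → Q
V(21)+S(18): 39≡13 → N
I(8)+T(19): 27≡1 → B
B(1)+M(12): 13 → N
Z(25)+S(18): 43≡17 → R
V(21)+T(19): 40≡14 → O
Y(24)+M(12): 36≡10 → K
S(18)+S(18): 36≡10 → K
C(2)+T(19): 21 → V
L(11)+M(12): 23 → X
Z(25)+S(18): 43≡17 → R
M(12)+T(19): 31≡5 → F
N(13)+M(12): 25 → Z
E(4)+S(18): 22 → W
C(2)+T(19): 21 → V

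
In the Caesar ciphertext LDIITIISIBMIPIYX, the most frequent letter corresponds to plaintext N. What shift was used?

21

The most frequent ciphertext letter is I (appears 7 times).
I is position 8; N is position 13.
Shift = -5≡21.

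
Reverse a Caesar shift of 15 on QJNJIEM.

Q(16): 16−15=1 → B
J(9): 9−15=-6≡20 → U
N(13): 13−15=-2≡24 → Y
J(9): 9−15=-6≡20 → U
I(8): 8−15=-7≡19 → T
E(4): 4−15=-11≡15 → P
M(12): 12−15=-3≡23 → X

BUYUTPX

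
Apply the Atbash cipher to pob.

kly

p(15) → k(10)
o(14) → l(11)
b(1) → y(24)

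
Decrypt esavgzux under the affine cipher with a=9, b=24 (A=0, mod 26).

sigrydox

The inverse of 9 mod 26 is 3, since 9·3=27≡1. Apply D(y)=3·(y−24) mod 26:
e(4): 3·(4−24)=-60≡18 → s
s(18): 3·(18−24)=-18≡8 → i
a(0): 3·(0−24)=-72≡6 → g
v(21): 3·(21−24)=-9≡17 → r
g(6): 3·(6−24)=-54≡24 → y
z(25): 3·(25−24)=3 → d
u(20): 3·(20−24)=-12≡14 → o
x(23): 3·(23−24)=-3≡23 → x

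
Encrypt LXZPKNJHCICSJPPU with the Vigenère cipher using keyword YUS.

JRRNEFHBUGWKHJHS

Repeat the key across the message: YUSYUSYUSYUSYUSY
L(11)+Y(24): 35≡9 → J
X(23)+U(20): 43≡17 → R
Z(25)+S(18): 43≡17 → R
P(15)+Y(24): 39≡13 → N
K(10)+U(20): 30≡4 → E
N(13)+S(18): 31≡5 → F
J(9)+Y(24): 33≡7 → H
H(7)+U(20): 27≡1 → B
C(2)+S(18): 20 → U
I(8)+Y(24): 32≡6 → G
C(2)+U(20): 22 → W
S(18)+S(18): 36≡10 → K
J(9)+Y(24): 33≡7 → H
P(15)+U(20): 35≡9 → J
P(15)+S(18): 33≡7 → H
U(20)+Y(24): 44≡18 → S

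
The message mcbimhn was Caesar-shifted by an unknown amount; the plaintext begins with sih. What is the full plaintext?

From the crib: m(12)−s(18)=-6≡20, so the shift is 20.
Subtract 20 from each ciphertext letter:
m(12): 12−20=-8≡18 → s
c(2): 2−20=-18≡8 → i
b(1): 1−20=-19≡7 → h
i(8): 8−20=-12≡14 → o
m(12): 12−20=-8≡18 → s
h(7): 7−20=-13≡13 → n
n(13): 13−20=-7≡19 → t

sihosnt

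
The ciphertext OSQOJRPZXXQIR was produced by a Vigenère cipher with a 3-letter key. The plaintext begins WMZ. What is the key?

Subtract each crib letter from the matching ciphertext letter (mod 26):
O(14)−W(22)=-8≡18 → S
S(18)−M(12)=6 → G
Q(16)−Z(25)=-9≡17 → R

SGR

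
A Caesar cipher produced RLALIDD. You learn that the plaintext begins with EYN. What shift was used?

From the crib: R(17)−E(4)=13, so the shift is 13.

13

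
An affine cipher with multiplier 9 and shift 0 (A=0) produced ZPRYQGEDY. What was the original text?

The inverse of 9 mod 26 is 3, since 9·3=27≡1. Apply D(y)=3·(y−0) mod 26:
Z(25): 3·(25−0)=75≡23 → X
P(15): 3·(15−0)=45≡19 → T
R(17): 3·(17−0)=51≡25 → Z
Y(24): 3·(24−0)=72≡20 → U
Q(16): 3·(16−0)=48≡22 → W
G(6): 3·(6−0)=18 → S
E(4): 3·(4−0)=12 → M
D(3): 3·(3−0)=9 → J
Y(24): 3·(24−0)=72≡20 → U

XTZUWSMJU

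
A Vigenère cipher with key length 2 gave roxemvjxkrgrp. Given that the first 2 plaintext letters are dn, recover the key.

ob

Subtract each crib letter from the matching ciphertext letter (mod 26):
r(17)−d(3)=14 → o
o(14)−n(13)=1 → b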